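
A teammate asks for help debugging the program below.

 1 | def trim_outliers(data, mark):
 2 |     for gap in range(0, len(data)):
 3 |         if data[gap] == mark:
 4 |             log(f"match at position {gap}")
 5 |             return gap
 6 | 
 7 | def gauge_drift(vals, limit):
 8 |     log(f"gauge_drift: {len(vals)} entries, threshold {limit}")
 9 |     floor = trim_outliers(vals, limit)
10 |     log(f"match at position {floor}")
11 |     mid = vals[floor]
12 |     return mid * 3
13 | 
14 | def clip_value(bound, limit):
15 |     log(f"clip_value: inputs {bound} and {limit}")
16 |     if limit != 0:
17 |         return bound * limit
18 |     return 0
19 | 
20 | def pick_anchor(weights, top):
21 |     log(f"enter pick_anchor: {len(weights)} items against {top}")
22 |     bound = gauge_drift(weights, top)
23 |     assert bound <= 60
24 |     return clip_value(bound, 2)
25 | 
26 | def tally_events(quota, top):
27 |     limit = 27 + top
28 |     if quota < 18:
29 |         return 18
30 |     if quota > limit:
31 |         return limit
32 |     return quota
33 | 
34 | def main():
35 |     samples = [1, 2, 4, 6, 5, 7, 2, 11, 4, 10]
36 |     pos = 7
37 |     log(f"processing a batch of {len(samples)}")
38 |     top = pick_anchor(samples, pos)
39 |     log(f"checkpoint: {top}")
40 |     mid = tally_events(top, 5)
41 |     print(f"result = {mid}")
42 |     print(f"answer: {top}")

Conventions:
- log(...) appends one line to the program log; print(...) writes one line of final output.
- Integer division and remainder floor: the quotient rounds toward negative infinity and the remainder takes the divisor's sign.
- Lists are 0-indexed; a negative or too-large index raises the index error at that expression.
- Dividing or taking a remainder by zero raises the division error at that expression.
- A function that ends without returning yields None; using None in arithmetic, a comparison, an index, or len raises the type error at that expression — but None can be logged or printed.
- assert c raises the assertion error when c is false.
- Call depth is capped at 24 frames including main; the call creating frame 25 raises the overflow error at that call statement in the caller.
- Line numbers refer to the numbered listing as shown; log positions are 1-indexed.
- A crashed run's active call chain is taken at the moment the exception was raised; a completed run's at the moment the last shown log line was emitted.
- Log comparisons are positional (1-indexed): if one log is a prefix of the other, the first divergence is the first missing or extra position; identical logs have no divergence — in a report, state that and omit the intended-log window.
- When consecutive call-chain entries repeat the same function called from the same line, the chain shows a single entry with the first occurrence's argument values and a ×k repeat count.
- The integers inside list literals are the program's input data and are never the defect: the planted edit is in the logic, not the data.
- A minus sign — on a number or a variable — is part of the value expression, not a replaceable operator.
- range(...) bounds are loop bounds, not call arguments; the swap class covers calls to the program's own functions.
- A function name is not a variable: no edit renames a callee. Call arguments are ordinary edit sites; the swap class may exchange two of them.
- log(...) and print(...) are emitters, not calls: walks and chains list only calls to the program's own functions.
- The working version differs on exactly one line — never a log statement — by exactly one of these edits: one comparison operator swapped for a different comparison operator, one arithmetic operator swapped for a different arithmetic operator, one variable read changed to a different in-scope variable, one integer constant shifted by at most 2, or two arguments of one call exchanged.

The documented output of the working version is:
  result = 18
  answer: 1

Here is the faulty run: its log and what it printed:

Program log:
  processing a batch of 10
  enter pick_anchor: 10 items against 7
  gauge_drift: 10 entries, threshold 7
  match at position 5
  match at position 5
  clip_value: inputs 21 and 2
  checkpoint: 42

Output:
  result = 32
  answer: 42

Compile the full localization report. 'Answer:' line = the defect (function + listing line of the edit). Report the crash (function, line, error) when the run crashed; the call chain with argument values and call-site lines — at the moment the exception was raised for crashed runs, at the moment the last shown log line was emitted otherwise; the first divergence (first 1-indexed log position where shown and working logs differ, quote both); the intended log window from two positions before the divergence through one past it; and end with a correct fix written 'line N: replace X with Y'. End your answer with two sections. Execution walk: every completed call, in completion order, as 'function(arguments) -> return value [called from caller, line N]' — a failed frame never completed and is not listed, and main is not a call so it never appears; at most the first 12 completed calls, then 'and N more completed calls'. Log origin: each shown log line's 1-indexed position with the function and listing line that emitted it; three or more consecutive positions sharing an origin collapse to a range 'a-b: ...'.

Answer: the defect is in clip_value at line 17.
Key fact: At log position 7 the runs split — shown 'checkpoint: 42', but the working version logs 'checkpoint: 1'.
Call chain: main.
First divergence: at position 7 the run shows 'checkpoint: 42' where the working version logs 'checkpoint: 1'.
Intended log window:
  5: match at position 5
  6: clip_value: inputs 21 and 2
  7: checkpoint: 1
Execution walk:
  trim_outliers([1, 2, 4, 6, 5, 7, 2, 11, 4, 10], 7) -> 5  [called from gauge_drift, line 9]
  gauge_drift([1, 2, 4, 6, 5, 7, 2, 11, 4, 10], 7) -> 21  [called from pick_anchor, line 22]
  clip_value(21, 2) -> 42  [called from pick_anchor, line 24]
  pick_anchor([1, 2, 4, 6, 5, 7, 2, 11, 4, 10], 7) -> 42  [called from main, line 38]
  tally_events(42, 5) -> 32  [called from main, line 40]
Log line origins:
  1 — main, line 37
  2 — pick_anchor, line 21
  3 — gauge_drift, line 8
  4 — trim_outliers, line 4
  5 — gauge_drift, line 10
  6 — clip_value, line 15
  7 — main, line 39
A correct fix: line 17: replace `*` with `%`.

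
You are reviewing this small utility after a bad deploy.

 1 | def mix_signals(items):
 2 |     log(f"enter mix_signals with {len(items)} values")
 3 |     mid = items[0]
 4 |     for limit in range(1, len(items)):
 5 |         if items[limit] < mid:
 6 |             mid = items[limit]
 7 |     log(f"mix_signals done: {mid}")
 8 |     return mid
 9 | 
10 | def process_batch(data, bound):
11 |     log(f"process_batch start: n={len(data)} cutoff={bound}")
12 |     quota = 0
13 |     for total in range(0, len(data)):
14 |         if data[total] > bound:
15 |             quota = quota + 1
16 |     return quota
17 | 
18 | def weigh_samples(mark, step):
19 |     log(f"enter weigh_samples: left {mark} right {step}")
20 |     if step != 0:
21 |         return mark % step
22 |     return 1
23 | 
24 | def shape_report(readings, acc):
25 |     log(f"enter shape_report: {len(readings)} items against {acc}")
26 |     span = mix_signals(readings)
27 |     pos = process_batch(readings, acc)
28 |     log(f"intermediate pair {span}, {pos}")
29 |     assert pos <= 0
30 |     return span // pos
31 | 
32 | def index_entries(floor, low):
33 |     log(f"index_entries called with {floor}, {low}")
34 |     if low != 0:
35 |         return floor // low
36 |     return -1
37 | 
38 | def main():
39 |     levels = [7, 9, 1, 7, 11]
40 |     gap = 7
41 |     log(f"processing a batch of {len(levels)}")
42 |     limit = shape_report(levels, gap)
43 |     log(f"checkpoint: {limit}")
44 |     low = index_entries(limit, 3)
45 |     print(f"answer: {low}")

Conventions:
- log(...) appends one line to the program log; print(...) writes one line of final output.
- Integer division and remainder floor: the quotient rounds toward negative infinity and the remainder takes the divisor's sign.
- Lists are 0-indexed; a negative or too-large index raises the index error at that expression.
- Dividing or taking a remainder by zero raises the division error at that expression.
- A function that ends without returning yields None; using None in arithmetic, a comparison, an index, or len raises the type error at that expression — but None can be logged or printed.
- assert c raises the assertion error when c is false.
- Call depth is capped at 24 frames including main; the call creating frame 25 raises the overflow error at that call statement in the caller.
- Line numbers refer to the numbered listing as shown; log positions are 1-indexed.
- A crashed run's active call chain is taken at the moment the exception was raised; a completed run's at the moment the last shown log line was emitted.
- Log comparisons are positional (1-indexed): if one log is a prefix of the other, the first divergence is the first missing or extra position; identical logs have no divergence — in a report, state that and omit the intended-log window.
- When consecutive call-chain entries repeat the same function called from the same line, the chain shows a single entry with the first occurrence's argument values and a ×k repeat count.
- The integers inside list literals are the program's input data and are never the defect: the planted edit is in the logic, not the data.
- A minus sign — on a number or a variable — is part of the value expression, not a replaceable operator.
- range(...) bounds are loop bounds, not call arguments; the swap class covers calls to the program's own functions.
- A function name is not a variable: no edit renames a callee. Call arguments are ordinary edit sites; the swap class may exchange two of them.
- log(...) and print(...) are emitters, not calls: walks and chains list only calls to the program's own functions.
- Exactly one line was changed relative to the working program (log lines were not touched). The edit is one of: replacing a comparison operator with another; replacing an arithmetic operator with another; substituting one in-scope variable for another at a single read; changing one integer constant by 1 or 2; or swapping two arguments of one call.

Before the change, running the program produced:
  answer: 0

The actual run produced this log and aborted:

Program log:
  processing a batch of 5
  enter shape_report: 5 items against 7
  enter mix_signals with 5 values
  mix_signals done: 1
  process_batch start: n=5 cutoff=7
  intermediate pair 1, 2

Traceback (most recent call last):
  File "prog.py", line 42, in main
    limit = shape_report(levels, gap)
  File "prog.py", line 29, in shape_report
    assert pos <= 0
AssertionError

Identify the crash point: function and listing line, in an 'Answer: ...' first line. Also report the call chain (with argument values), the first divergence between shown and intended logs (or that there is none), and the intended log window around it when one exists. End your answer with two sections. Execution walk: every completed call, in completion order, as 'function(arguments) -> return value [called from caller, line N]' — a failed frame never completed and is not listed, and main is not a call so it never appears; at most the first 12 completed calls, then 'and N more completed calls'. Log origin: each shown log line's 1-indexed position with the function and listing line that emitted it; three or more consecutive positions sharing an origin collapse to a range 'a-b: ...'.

Answer: the error was raised in shape_report, line 29.
Core observation: The faulty run's log stops after 6 lines; the working version's next line would be 'checkpoint: 0'.
Call chain: main -> shape_report([7, 9, 1, 7, 11], 7) (called at line 42).
First divergence: position 7 — after 6 matching lines the faulty run goes silent; intended next line 'checkpoint: 0'.
Intended log window:
  5: process_batch start: n=5 cutoff=7
  6: intermediate pair 1, 2
  7: checkpoint: 0
  8: index_entries called with 0, 3
Execution walk:
  mix_signals([7, 9, 1, 7, 11]) -> 1  [called from shape_report, line 26]
  process_batch([7, 9, 1, 7, 11], 7) -> 2  [called from shape_report, line 27]
Log origins:
  1: emitted by main (line 41)
  2: emitted by shape_report (line 25)
  3: emitted by mix_signals (line 2)
  4: emitted by mix_signals (line 7)
  5: emitted by process_batch (line 11)
  6: emitted by shape_report (line 28)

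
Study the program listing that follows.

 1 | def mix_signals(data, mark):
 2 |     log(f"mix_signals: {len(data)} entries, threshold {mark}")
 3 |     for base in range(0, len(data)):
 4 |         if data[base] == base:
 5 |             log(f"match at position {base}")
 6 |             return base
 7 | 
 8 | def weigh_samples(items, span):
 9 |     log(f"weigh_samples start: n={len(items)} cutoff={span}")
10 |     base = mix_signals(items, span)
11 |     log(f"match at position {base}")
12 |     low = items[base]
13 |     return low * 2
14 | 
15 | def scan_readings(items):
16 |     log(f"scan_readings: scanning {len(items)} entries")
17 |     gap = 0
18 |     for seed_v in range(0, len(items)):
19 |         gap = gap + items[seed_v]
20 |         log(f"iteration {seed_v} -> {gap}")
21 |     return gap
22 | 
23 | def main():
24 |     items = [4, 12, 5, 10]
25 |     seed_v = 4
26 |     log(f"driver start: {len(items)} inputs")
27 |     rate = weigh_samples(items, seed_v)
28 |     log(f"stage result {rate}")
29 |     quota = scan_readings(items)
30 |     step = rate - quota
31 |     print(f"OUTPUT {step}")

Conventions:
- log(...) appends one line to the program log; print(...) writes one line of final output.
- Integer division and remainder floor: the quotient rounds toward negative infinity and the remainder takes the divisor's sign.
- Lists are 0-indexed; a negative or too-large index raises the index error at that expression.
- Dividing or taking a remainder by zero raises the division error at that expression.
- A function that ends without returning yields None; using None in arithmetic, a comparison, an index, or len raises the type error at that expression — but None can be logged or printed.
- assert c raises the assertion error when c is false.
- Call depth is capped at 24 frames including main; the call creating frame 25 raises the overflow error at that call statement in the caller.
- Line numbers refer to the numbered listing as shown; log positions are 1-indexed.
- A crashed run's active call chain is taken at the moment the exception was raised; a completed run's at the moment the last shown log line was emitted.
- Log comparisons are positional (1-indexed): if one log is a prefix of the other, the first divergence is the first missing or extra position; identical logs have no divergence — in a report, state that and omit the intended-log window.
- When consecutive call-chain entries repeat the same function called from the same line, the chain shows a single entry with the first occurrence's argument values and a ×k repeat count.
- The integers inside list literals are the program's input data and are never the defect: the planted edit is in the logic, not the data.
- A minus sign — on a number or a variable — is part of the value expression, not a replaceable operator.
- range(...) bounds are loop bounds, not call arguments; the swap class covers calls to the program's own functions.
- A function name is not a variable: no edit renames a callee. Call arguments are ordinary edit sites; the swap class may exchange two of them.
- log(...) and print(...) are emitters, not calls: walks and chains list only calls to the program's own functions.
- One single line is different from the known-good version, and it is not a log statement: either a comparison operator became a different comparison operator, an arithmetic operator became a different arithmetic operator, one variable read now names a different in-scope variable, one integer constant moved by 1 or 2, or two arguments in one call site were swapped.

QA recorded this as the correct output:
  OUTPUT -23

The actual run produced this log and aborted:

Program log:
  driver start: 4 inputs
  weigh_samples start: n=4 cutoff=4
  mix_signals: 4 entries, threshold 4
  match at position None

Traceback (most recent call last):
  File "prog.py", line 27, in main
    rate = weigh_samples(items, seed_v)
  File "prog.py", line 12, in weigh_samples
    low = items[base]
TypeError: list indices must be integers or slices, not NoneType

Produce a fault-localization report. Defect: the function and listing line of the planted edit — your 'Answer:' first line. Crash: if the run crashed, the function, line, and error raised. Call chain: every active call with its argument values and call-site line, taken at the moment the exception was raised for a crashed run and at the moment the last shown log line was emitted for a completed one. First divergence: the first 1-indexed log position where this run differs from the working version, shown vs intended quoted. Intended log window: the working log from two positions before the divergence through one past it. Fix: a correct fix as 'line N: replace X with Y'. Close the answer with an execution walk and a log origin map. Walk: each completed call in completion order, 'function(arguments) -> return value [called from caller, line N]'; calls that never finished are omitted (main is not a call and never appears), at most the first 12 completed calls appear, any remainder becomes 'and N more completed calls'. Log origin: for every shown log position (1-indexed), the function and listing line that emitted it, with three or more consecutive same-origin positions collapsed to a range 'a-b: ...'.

Answer: the defect is in mix_signals at line 4.
The tell: At log position 4 the runs split — shown 'match at position None', but the working version logs 'match at position 0'.
Crash: weigh_samples, line 12, TypeError.
Call chain: main -> weigh_samples([4, 12, 5, 10], 4) (called at line 27).
First divergence: at position 4 the run shows 'match at position None' where the working version logs 'match at position 0'.
Intended log window:
  2: weigh_samples start: n=4 cutoff=4
  3: mix_signals: 4 entries, threshold 4
  4: match at position 0
  5: match at position 0
Execution walk:
  mix_signals([4, 12, 5, 10], 4) -> None  [called from weigh_samples, line 10]
Log origins:
  1 — main, line 26
  2 — weigh_samples, line 9
  3 — mix_signals, line 2
  4 — weigh_samples, line 11
A correct fix: line 4: replace `data[base] == base` with `data[base] == mark`.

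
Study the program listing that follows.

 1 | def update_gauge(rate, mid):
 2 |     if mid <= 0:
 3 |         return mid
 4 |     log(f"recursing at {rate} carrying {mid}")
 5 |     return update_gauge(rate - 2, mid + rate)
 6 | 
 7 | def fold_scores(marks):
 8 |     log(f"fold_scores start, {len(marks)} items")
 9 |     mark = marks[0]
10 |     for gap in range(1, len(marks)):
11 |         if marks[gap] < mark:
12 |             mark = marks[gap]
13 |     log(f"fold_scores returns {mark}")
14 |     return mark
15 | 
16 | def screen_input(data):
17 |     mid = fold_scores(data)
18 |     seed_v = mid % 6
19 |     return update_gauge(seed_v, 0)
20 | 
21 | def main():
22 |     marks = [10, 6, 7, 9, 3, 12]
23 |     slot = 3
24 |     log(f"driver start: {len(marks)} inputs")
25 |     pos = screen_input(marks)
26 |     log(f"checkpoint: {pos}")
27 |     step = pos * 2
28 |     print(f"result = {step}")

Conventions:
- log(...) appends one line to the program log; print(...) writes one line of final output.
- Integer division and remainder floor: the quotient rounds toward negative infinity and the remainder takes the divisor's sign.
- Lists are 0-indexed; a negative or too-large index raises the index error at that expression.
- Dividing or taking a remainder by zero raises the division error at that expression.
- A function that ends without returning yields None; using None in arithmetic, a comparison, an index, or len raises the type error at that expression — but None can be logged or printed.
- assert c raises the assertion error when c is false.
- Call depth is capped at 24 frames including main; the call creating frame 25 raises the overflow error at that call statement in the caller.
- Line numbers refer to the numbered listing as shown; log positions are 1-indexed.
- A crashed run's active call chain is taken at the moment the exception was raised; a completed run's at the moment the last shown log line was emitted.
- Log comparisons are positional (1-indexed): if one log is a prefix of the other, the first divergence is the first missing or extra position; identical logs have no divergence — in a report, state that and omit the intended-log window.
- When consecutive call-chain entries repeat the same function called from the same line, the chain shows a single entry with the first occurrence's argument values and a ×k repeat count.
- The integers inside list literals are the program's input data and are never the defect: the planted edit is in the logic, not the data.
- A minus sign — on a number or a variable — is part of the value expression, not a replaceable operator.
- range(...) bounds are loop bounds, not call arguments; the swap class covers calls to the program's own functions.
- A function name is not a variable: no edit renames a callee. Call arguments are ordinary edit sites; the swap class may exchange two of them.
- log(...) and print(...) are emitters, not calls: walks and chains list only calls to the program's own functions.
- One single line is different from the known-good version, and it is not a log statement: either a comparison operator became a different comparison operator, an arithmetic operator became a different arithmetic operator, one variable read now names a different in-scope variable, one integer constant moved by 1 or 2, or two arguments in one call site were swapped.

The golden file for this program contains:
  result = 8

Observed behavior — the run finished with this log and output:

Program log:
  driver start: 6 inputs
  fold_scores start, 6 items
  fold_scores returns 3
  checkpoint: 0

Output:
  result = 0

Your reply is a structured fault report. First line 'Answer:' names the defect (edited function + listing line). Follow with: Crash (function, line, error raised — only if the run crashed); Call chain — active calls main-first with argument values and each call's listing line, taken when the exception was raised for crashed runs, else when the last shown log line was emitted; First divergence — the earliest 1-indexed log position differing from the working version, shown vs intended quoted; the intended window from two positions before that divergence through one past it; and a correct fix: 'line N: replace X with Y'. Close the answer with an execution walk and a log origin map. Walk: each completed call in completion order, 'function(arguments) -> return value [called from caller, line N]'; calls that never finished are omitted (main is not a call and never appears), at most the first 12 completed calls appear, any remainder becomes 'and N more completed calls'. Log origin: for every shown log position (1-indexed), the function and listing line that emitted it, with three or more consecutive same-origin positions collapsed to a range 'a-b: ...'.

Answer: the defect is in update_gauge at line 2.
Core observation: The log first diverges at position 4: the faulty run prints 'checkpoint: 0' where the working version prints 'recursing at 3 carrying 0'.
Call chain: main.
First divergence: position 4 — shown 'checkpoint: 0', intended 'recursing at 3 carrying 0'.
Intended log window:
  2: fold_scores start, 6 items
  3: fold_scores returns 3
  4: recursing at 3 carrying 0
  5: recursing at 1 carrying 3
Execution walk:
  fold_scores([10, 6, 7, 9, 3, 12]) -> 3  [called from screen_input, line 17]
  update_gauge(3, 0) -> 0  [called from screen_input, line 19]
  screen_input([10, 6, 7, 9, 3, 12]) -> 0  [called from main, line 25]
Log origin:
  1: from main, line 24
  2: from fold_scores, line 8
  3: from fold_scores, line 13
  4: from main, line 26
A correct fix: line 2: replace `mid` with `rate`.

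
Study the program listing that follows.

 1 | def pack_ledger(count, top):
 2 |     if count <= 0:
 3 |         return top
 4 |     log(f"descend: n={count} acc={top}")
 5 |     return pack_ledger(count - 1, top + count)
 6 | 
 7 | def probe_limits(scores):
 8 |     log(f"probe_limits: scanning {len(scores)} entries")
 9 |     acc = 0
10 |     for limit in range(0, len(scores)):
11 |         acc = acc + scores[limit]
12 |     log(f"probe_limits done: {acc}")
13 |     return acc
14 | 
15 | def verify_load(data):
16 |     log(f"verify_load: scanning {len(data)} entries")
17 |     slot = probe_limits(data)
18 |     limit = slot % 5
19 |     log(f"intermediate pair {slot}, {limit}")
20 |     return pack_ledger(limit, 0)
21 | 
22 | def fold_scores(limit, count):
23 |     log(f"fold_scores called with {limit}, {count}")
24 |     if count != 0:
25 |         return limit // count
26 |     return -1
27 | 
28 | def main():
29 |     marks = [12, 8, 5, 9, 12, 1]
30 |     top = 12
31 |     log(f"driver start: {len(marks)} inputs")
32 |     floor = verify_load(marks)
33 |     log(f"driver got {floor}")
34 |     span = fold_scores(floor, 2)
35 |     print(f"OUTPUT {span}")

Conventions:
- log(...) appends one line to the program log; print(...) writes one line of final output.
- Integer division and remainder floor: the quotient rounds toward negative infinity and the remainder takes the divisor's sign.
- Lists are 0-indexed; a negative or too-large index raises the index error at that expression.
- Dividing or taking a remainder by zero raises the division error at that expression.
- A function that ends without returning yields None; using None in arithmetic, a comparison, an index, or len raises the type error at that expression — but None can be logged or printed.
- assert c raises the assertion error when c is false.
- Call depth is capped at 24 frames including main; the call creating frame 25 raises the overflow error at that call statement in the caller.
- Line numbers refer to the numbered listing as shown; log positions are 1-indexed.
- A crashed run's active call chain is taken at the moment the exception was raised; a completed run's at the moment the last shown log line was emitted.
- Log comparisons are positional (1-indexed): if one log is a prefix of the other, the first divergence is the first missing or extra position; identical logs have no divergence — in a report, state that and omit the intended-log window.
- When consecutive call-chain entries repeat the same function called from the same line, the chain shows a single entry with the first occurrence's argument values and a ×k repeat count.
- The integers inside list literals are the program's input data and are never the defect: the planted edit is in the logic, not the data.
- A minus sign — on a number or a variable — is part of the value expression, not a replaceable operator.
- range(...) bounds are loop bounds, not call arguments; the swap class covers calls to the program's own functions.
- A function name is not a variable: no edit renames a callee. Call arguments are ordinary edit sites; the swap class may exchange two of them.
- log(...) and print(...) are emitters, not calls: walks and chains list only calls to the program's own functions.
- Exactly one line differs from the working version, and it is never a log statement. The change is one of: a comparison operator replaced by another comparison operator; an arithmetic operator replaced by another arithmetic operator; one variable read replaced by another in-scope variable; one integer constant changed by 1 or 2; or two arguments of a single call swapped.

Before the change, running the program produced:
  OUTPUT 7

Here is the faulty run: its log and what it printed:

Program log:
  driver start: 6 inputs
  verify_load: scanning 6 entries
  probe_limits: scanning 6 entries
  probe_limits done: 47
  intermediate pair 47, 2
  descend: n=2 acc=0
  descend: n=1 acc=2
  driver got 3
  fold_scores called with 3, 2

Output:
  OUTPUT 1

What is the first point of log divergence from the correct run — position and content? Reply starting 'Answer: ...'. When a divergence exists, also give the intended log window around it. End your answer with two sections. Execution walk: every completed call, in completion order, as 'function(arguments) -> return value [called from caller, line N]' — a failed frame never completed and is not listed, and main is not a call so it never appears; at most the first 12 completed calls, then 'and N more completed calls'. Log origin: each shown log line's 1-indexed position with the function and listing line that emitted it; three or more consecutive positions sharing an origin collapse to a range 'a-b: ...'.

Answer: position 5 — the shown line 'intermediate pair 47, 2' should read 'intermediate pair 47, 5'.
Intended log window:
  3: probe_limits: scanning 6 entries
  4: probe_limits done: 47
  5: intermediate pair 47, 5
  6: descend: n=5 acc=0
Execution walk:
  probe_limits([12, 8, 5, 9, 12, 1]) -> 47  [called from verify_load, line 17]
  pack_ledger(0, 3) -> 3  [called from pack_ledger, line 5]
  pack_ledger(1, 2) -> 3  [called from pack_ledger, line 5]
  pack_ledger(2, 0) -> 3  [called from verify_load, line 20]
  verify_load([12, 8, 5, 9, 12, 1]) -> 3  [called from main, line 32]
  fold_scores(3, 2) -> 1  [called from main, line 34]
Log origin:
  1 — main, line 31
  2 — verify_load, line 16
  3 — probe_limits, line 8
  4 — probe_limits, line 12
  5 — verify_load, line 19
  6 — pack_ledger, line 4
  7 — pack_ledger, line 4
  8 — main, line 33
  9 — fold_scores, line 23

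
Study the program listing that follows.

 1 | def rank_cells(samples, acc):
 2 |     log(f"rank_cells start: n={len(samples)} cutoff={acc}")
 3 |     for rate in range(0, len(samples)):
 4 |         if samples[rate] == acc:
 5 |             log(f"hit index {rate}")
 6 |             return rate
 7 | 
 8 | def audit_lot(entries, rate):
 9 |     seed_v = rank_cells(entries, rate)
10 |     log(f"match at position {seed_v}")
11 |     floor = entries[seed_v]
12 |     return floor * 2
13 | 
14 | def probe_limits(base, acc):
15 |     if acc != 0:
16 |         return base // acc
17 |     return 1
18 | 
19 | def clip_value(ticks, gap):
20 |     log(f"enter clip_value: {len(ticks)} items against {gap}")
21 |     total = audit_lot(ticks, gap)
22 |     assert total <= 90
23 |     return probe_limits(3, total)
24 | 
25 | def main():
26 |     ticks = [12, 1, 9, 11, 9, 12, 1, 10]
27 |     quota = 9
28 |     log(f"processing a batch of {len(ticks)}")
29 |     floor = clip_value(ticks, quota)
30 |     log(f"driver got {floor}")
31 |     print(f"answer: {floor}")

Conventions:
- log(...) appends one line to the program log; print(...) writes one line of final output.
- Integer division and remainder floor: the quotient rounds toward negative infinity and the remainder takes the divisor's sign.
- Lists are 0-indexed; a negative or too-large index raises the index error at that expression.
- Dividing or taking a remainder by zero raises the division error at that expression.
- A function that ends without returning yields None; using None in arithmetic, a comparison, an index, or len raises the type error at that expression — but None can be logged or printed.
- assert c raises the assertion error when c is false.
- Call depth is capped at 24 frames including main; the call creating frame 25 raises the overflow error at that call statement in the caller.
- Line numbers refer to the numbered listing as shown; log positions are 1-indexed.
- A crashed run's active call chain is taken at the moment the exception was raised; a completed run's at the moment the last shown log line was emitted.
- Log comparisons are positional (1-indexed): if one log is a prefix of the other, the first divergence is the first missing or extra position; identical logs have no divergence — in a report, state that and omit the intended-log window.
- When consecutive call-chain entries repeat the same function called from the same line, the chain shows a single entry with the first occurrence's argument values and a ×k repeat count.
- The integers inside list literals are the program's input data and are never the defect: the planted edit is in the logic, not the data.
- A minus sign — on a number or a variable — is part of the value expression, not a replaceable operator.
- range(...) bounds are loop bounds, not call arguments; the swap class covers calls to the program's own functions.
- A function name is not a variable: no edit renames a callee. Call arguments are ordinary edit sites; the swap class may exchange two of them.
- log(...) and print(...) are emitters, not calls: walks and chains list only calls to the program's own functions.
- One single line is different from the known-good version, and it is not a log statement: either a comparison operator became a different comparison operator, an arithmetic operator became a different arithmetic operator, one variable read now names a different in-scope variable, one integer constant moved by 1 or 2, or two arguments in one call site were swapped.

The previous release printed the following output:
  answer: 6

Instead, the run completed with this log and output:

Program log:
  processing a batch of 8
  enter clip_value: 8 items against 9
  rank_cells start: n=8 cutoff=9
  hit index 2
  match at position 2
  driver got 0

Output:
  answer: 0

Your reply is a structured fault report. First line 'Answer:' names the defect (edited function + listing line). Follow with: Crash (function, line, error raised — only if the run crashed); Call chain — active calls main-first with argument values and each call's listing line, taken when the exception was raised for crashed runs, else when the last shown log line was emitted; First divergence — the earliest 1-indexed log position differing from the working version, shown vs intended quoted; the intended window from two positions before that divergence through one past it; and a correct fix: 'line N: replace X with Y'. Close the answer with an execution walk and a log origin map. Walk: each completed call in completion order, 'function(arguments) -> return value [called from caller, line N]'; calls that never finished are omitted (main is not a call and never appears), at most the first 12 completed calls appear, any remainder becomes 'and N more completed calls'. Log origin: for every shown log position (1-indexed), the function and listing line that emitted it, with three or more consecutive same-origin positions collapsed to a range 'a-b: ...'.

Answer: the defect is in clip_value at line 23.
Key fact: The earliest visible damage is log position 6 — 'driver got 0' rather than the intended 'driver got 6'.
Call chain: main.
First divergence: position 6; shown 'driver got 0' vs intended 'driver got 6'.
Intended log window:
  4: hit index 2
  5: match at position 2
  6: driver got 6
Execution walk:
  rank_cells([12, 1, 9, 11, 9, 12, 1, 10], 9) -> 2  [called from audit_lot, line 9]
  audit_lot([12, 1, 9, 11, 9, 12, 1, 10], 9) -> 18  [called from clip_value, line 21]
  probe_limits(3, 18) -> 0  [called from clip_value, line 23]
  clip_value([12, 1, 9, 11, 9, 12, 1, 10], 9) -> 0  [called from main, line 29]
Log origins:
  1: from main, line 28
  2: from clip_value, line 20
  3: from rank_cells, line 2
  4: from rank_cells, line 5
  5: from audit_lot, line 10
  6: from main, line 30
A correct fix: line 23: replace `probe_limits(3, total)` with `probe_limits(total, 3)`.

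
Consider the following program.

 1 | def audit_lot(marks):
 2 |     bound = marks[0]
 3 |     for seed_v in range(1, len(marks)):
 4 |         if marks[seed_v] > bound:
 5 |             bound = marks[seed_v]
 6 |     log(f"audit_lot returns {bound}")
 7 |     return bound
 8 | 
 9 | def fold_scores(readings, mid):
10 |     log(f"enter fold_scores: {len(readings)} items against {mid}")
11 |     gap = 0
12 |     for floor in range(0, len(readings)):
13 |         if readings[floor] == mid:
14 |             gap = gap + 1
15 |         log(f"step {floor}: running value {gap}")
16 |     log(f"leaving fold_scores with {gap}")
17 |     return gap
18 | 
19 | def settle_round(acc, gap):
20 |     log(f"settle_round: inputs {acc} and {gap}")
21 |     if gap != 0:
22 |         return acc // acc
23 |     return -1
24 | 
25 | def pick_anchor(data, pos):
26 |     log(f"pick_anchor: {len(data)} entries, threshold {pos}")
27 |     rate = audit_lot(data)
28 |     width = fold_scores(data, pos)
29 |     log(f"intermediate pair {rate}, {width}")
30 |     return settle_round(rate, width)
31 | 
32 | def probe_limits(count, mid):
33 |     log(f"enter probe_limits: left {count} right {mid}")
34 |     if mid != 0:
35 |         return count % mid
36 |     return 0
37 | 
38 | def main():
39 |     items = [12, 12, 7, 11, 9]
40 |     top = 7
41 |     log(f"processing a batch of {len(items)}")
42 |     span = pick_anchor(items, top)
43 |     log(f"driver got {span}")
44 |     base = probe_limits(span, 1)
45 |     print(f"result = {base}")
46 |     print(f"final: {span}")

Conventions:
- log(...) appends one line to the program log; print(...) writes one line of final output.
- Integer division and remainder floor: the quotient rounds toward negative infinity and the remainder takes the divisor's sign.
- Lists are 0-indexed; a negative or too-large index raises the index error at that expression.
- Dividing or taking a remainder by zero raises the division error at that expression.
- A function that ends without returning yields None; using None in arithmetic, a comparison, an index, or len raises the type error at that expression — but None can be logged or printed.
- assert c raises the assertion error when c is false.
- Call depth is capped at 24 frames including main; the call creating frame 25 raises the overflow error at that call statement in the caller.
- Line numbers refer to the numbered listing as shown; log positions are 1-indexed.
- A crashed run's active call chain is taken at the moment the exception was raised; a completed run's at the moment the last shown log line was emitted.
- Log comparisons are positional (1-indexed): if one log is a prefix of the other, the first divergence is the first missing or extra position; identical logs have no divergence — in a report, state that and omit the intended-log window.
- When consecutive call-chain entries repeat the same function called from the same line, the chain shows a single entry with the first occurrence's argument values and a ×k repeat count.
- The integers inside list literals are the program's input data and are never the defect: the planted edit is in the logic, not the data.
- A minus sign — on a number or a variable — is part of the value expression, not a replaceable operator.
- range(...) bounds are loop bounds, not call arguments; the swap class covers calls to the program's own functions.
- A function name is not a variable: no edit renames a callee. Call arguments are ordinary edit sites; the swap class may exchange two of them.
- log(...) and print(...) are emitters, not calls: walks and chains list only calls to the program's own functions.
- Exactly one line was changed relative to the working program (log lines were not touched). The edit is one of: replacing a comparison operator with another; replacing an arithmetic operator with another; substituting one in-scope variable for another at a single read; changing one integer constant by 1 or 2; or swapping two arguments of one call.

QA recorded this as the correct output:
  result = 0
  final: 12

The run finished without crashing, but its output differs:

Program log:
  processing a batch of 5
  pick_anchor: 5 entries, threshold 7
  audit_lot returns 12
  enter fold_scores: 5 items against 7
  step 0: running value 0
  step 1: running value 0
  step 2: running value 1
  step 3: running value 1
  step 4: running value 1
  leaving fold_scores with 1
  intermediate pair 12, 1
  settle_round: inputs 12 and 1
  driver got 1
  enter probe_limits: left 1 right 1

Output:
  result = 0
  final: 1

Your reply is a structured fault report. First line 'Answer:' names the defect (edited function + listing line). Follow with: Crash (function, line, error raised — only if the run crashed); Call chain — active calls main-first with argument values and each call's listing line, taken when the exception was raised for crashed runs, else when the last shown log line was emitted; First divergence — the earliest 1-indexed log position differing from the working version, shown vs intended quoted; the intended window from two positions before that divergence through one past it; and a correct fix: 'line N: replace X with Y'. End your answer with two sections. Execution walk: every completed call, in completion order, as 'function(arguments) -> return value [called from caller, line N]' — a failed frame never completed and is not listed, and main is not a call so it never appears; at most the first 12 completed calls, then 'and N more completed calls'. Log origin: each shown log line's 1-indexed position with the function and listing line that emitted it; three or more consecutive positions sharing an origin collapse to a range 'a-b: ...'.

Answer: the defect is in settle_round at line 22.
Key observation: Log line 13 is where behavior first shows: 'driver got 1' appears instead of 'driver got 12'.
Call chain: main -> probe_limits(1, 1) (called at line 44).
First divergence: position 13 — shown 'driver got 1', intended 'driver got 12'.
Intended log window:
  11: intermediate pair 12, 1
  12: settle_round: inputs 12 and 1
  13: driver got 12
  14: enter probe_limits: left 12 right 1
Execution walk:
  audit_lot([12, 12, 7, 11, 9]) -> 12  [called from pick_anchor, line 27]
  fold_scores([12, 12, 7, 11, 9], 7) -> 1  [called from pick_anchor, line 28]
  settle_round(12, 1) -> 1  [called from pick_anchor, line 30]
  pick_anchor([12, 12, 7, 11, 9], 7) -> 1  [called from main, line 42]
  probe_limits(1, 1) -> 0  [called from main, line 44]
Log origins:
  1: logged in main at line 41
  2: logged in pick_anchor at line 26
  3: logged in audit_lot at line 6
  4: logged in fold_scores at line 10
  5-9: logged in fold_scores at line 15
  10: logged in fold_scores at line 16
  11: logged in pick_anchor at line 29
  12: logged in settle_round at line 20
  13: logged in main at line 43
  14: logged in probe_limits at line 33
A correct fix: line 22: replace `acc // acc` with `acc // gap`.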